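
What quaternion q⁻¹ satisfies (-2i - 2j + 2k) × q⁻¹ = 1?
0.1667i + 0.1667j - 0.1667k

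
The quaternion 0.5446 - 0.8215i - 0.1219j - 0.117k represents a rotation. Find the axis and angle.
axis = (-0.9795, -0.1453, -0.1395), θ = 114°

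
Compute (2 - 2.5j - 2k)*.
2 + 2.5j + 2k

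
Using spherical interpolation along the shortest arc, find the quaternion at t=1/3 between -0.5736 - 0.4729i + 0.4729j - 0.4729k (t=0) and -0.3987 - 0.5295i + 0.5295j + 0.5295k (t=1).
-0.5868 - 0.5637i + 0.5637j - 0.142k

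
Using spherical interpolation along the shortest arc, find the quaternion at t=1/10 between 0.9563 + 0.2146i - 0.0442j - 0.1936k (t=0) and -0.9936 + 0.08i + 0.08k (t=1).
0.9646 + 0.1856i - 0.0399j - 0.183k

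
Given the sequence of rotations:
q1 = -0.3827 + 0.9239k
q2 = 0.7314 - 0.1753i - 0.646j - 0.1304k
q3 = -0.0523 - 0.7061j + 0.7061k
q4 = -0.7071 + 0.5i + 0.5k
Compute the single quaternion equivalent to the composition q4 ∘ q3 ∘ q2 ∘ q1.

q2 · q1 = -0.1594 - 0.5298i + 0.4092j + 0.7256k
q3 · q2 · q1 = -0.2151 - 0.7736i - 0.2829j - 0.5246k
q4 · q3 · q2 · q1 = 0.8012 + 0.5809i + 0.0755j + 0.1219k
0.8012 + 0.5809i + 0.0755j + 0.1219k


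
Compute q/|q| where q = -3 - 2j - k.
-0.8018 - 0.5345j - 0.2673k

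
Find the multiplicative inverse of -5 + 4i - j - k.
-0.1163 - 0.093i + 0.0233j + 0.0233k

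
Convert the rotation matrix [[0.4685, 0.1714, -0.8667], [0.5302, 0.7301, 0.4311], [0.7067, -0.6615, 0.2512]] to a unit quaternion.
0.7826 - 0.349i - 0.5026j + 0.1146k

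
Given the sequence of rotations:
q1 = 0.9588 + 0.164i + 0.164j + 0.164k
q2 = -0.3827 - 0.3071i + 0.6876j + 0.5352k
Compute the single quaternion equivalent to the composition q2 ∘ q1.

q2 · q1 = -0.5171 - 0.3322i + 0.7346j + 0.2873k
-0.5171 - 0.3322i + 0.7346j + 0.2873k


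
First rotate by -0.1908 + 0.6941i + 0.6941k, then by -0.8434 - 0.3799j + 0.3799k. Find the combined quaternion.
-0.1028 - 0.8491i + 0.3362j - 0.3942k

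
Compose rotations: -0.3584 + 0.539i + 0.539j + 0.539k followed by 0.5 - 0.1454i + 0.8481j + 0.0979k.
-0.6107 + 0.726i + 0.0967j - 0.3011k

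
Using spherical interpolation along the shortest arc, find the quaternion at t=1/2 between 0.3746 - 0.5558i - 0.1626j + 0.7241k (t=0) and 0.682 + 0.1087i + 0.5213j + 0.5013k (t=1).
0.6155 - 0.2605i + 0.209j + 0.7139k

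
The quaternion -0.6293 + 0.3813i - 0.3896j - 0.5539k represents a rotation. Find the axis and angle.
axis = (0.4906, -0.5013, -0.7127), θ = 258°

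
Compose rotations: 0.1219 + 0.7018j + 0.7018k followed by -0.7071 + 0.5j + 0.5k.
-0.788 - 0.4353j - 0.4353k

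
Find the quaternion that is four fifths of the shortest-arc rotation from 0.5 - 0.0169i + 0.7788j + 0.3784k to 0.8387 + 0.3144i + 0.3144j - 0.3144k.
0.8331 + 0.2641i + 0.4519j - 0.1787k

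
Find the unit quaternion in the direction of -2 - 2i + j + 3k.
-0.4714 - 0.4714i + 0.2357j + 0.7071k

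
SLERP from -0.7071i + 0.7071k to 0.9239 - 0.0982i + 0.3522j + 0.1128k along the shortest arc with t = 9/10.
0.8948 - 0.1964i + 0.3411j + 0.2105k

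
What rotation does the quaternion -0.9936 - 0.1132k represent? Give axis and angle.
axis = (0, 0, -1), θ = 347°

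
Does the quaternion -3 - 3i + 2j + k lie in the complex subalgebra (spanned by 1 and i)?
No. The quaternion -3 - 3i + 2j + k has j-coefficient y = 2 and k-coefficient z = 1, not both zero, so it does not lie in the complex subalgebra spanned by 1 and i.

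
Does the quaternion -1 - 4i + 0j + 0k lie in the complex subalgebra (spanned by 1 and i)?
Yes. The quaternion -1 - 4i has j- and k-coefficients y = z = 0, so it lies in the complex subalgebra spanned by 1 and i.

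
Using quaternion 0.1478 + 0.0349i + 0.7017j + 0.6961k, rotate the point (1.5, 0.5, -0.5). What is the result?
(-1.637, -0.087, 0.249)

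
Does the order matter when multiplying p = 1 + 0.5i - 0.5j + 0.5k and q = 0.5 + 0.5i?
Yes: pq = 0.25 + 0.75i + 0.5k ≠ 0.25 + 0.75i - 0.5j = qp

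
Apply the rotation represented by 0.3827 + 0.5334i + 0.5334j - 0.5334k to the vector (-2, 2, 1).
(2.07, -1.575, 1.495)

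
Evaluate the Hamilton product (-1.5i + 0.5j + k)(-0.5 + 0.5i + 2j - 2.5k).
2.25 - 2.5i - 3.5j - 3.75k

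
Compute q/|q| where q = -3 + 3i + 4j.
-0.5145 + 0.5145i + 0.686j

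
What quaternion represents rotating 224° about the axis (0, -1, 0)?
-0.3746 - 0.9272j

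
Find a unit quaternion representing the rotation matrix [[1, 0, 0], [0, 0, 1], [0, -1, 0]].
0.7071 - 0.7071i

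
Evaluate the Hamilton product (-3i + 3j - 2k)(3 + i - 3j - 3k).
6 - 24i - 2j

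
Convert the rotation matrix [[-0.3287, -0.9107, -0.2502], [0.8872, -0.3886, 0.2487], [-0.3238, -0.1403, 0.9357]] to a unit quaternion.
0.5519 - 0.1762i + 0.0333j + 0.8144k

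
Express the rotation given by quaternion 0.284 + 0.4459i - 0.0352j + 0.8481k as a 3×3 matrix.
[[-0.441, -0.5131, 0.7363], [0.4503, -0.8362, -0.313], [0.7763, 0.1936, 0.5999]]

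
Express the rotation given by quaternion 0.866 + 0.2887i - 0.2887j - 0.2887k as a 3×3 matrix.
[[0.6666, 0.3333, -0.6667], [-0.6667, 0.6666, -0.3333], [0.3333, 0.6667, 0.6666]]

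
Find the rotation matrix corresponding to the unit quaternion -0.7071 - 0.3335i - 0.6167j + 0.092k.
[[0.2224, 0.5414, 0.8108], [0.2812, 0.7606, -0.5851], [-0.9335, 0.3582, 0.0169]]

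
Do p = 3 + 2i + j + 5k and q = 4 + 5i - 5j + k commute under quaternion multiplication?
No: pq = 2 + 49i + 12j + 8k ≠ 2 - 3i - 34j + 38k = qp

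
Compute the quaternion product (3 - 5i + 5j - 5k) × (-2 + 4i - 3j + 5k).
54 + 32i - 14j + 20k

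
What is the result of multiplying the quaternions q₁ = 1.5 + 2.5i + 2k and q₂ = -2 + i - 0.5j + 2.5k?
-10.5 - 2.5i - 5j - 1.5k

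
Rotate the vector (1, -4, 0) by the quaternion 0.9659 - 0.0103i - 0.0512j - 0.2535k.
(-1.097, -3.974, 0.08)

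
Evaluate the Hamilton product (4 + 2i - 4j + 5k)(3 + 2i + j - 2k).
22 + 17i + 6j + 17k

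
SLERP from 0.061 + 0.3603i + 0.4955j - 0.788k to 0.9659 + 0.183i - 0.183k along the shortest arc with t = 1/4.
0.3722 + 0.37i + 0.4255j - 0.7372k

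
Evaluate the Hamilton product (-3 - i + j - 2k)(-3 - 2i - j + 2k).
12 + 9i + 6j + 3k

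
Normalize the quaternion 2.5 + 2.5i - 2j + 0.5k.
0.6108 + 0.6108i - 0.4887j + 0.1222k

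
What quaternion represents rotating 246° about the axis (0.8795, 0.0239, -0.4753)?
-0.5446 + 0.7376i + 0.02j - 0.3986k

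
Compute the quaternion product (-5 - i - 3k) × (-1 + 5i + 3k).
19 - 24i - 12j - 12k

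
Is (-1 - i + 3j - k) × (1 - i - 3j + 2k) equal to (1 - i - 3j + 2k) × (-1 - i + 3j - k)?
No: pq = 9 + 3i + 9j + 3k ≠ 9 - 3i + 3j - 9k = qp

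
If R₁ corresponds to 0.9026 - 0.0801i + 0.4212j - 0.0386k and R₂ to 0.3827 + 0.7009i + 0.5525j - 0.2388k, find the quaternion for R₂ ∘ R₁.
0.1596 + 0.6812i + 0.7061j + 0.1092k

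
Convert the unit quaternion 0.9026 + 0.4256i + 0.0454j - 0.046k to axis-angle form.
axis = (0.9887, 0.1055, -0.1069), θ = 51°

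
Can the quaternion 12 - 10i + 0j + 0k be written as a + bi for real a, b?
Yes. The quaternion 12 - 10i has j- and k-coefficients y = z = 0, so it lies in the complex subalgebra spanned by 1 and i.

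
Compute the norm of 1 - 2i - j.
√6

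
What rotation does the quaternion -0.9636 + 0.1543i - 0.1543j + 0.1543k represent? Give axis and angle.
axis = (√3/3, -√3/3, √3/3), θ = 329°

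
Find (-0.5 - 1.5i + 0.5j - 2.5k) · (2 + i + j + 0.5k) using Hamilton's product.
1.25 - 0.75i - 1.25j - 7.25k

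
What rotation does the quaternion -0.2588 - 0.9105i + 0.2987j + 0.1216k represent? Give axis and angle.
axis = (-0.9426, 0.3092, 0.1259), θ = 7π/6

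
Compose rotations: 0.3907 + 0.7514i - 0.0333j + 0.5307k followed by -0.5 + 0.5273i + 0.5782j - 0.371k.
-0.3754 + 0.1248i - 0.3161j - 0.8623k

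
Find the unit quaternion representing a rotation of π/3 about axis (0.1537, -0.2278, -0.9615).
0.866 + 0.0769i - 0.1139j - 0.4808k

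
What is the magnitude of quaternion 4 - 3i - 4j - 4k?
√57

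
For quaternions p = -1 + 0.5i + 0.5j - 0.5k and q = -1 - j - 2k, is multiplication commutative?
No: pq = 0.5 - 2i + 1.5j + 2k ≠ 0.5 + i - 0.5j + 3k = qp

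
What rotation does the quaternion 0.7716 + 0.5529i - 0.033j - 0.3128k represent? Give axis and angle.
axis = (0.8692, -0.0519, -0.4917), θ = 79°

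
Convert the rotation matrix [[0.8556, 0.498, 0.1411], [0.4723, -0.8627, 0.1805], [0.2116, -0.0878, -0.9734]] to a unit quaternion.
-0.0698 + 0.9607i + 0.2525j + 0.0918k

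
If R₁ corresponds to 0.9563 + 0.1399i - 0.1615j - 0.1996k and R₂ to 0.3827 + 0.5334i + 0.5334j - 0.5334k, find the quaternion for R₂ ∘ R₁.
0.271 + 0.371i + 0.4801j - 0.7472k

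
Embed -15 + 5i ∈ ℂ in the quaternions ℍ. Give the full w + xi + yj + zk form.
-15 + 5i + 0j + 0k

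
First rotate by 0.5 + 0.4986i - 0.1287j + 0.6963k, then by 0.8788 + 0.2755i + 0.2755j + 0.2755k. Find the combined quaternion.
0.1457 + 0.8032i - 0.0298j + 0.5768k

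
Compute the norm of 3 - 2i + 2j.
√17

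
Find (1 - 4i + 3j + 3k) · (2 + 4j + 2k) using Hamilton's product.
-16 - 14i + 18j - 8k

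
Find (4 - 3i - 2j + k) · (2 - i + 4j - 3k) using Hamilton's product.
16 - 8i + 2j - 24k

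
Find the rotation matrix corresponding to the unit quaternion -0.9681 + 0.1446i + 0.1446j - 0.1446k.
[[0.9164, -0.2382, -0.3218], [0.3218, 0.9164, 0.2382], [0.2382, -0.3218, 0.9164]]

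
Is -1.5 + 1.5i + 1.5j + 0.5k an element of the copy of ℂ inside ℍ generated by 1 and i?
No. The quaternion -1.5 + 1.5i + 1.5j + 0.5k has j-coefficient y = 1.5 and k-coefficient z = 0.5, not both zero, so it does not lie in the complex subalgebra spanned by 1 and i.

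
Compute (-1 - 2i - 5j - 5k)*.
-1 + 2i + 5j + 5k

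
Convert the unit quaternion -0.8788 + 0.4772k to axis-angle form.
axis = (0, 0, 1), θ = 303°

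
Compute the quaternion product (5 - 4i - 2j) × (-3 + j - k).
-13 + 14i + 7j - 9k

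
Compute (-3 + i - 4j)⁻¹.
-0.1154 - 0.0385i + 0.1538j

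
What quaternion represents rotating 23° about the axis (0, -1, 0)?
0.9799 - 0.1994j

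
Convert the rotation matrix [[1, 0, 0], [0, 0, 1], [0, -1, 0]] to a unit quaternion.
0.7071 - 0.7071i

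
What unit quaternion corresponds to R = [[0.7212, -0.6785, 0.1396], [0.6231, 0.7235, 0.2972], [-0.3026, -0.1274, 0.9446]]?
0.9205 - 0.1153i + 0.1201j + 0.3535k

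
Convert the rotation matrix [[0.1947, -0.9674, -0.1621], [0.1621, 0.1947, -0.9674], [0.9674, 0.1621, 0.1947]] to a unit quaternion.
0.6293 + 0.4487i - 0.4487j + 0.4487k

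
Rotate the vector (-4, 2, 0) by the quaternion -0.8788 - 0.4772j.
(-2.178, 2, 3.355)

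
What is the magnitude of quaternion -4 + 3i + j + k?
√27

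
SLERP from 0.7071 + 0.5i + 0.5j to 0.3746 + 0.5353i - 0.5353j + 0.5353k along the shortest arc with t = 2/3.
0.6051 + 0.6419i - 0.2056j + 0.4238k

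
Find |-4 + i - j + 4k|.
√34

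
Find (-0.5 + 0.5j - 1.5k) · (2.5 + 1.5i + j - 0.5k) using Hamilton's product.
-2.5 + 0.5i - 1.5j - 4.25k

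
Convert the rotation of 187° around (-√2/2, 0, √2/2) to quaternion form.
-0.061 - 0.7058i + 0.7058k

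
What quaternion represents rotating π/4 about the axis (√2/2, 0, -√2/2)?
0.9239 + 0.2706i - 0.2706k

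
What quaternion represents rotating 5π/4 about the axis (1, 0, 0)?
-0.3827 + 0.9239i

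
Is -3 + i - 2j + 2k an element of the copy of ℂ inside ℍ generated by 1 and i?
No. The quaternion -3 + i - 2j + 2k has j-coefficient y = -2 and k-coefficient z = 2, not both zero, so it does not lie in the complex subalgebra spanned by 1 and i.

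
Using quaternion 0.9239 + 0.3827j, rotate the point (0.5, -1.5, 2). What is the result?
(1.768, -1.5, 1.061)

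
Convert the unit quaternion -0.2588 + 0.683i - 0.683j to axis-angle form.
axis = (√2/2, -√2/2, 0), θ = 7π/6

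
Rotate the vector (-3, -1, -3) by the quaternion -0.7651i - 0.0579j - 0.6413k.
(-3.545, 0.505, -2.486)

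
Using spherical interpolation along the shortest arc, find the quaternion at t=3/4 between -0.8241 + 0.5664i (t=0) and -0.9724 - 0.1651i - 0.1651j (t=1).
-0.9912 + 0.0265i - 0.1297j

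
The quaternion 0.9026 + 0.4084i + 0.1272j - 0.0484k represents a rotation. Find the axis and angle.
axis = (0.9487, 0.2955, -0.1124), θ = 51°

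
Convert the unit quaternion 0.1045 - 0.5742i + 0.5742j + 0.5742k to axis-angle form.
axis = (-√3/3, √3/3, √3/3), θ = 168°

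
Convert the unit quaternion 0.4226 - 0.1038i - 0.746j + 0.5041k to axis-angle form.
axis = (-0.1145, -0.8231, 0.5562), θ = 130°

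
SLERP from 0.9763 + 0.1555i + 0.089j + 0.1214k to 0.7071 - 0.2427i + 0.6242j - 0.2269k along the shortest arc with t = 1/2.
0.9182 - 0.0476i + 0.389j - 0.0575k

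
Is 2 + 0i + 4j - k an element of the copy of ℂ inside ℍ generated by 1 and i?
No. The quaternion 2 + 4j - k has j-coefficient y = 4 and k-coefficient z = -1, not both zero, so it does not lie in the complex subalgebra spanned by 1 and i.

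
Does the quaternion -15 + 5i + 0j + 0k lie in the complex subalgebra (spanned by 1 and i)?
Yes. The quaternion -15 + 5i has j- and k-coefficients y = z = 0, so it lies in the complex subalgebra spanned by 1 and i.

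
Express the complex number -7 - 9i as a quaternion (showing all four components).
-7 - 9i + 0j + 0k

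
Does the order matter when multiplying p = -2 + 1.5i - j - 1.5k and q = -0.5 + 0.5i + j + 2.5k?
Yes: pq = 5 - 2.75i - 6j - 2.25k ≠ 5 - 0.75i + 3j - 6.25k = qp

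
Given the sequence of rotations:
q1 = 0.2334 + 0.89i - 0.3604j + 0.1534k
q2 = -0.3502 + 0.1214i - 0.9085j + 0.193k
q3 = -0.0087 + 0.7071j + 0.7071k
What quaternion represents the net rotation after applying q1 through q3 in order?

q2 · q1 = -0.5468 - 0.3531i + 0.0673j + 0.7561k
q3 · q2 · q1 = -0.5775 + 0.4901i - 0.6369j - 0.1435k
-0.5775 + 0.4901i - 0.6369j - 0.1435k


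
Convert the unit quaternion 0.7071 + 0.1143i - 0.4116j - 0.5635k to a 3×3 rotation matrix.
[[0.0261, 0.7028, -0.7109], [-0.891, 0.3388, 0.3022], [0.4533, 0.6255, 0.635]]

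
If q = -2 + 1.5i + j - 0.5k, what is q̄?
-2 - 1.5i - j + 0.5k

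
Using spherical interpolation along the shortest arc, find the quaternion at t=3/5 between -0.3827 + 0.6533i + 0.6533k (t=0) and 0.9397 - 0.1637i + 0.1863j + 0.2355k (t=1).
-0.8691 + 0.4481i - 0.1339j + 0.1611k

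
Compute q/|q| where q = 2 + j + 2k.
0.6667 + 0.3333j + 0.6667k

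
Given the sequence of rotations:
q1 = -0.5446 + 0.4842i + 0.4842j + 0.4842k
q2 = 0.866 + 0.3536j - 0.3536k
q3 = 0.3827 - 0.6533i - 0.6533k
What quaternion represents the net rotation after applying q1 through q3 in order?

q2 · q1 = -0.4716 + 0.7617i + 0.0555j + 0.4407k
q3 · q2 · q1 = 0.605 + 0.6359i - 0.1885j + 0.4405k
0.605 + 0.6359i - 0.1885j + 0.4405k


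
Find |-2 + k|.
√5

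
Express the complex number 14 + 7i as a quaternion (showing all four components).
14 + 7i + 0j + 0k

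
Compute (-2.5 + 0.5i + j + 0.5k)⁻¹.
-0.3226 - 0.0645i - 0.129j - 0.0645k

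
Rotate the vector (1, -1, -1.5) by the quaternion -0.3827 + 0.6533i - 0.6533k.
(1.927, 0.457, -0.573)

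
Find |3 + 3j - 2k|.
√22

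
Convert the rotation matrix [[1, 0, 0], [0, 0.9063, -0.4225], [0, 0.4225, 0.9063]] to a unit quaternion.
0.9763 + 0.2164i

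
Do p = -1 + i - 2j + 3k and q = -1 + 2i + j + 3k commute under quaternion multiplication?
No: pq = -8 - 12i + 4j - k ≠ -8 + 6i - 2j - 11k = qp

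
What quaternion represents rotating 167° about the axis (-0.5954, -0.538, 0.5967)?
0.1132 - 0.5916i - 0.5345j + 0.5929k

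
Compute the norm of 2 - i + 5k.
√30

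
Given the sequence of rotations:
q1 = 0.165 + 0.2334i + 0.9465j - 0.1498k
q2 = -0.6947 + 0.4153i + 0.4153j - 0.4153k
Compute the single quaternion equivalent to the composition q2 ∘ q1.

q2 · q1 = -0.6668 + 0.2373i - 0.6237j + 0.3317k
-0.6668 + 0.2373i - 0.6237j + 0.3317k


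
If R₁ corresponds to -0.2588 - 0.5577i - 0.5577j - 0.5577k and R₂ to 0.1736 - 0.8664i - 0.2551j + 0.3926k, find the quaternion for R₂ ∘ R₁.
-0.4514 + 0.4886i - 0.7329j + 0.1425k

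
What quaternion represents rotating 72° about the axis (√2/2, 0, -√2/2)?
0.809 + 0.4156i - 0.4156k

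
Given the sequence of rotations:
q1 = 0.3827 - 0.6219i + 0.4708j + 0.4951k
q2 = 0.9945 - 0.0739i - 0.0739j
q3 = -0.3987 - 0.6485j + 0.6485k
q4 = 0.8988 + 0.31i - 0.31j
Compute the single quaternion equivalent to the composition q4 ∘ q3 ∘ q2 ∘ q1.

q2 · q1 = 0.3694 - 0.6833i + 0.4765j + 0.4116k
q3 · q2 · q1 = -0.1052 - 0.3035i - 0.8727j - 0.3677k
q4 · q3 · q2 · q1 = -0.271 - 0.1914i - 0.6378j - 0.6951k
-0.271 - 0.1914i - 0.6378j - 0.6951k


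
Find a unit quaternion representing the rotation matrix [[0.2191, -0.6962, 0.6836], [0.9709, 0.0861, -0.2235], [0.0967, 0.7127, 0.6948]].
0.7071 + 0.331i + 0.2075j + 0.5894k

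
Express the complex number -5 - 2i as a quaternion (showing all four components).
-5 - 2i + 0j + 0k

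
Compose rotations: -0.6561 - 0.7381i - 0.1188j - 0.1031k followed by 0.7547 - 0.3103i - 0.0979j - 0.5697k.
-0.7946 - 0.411i + 0.3631j + 0.2606k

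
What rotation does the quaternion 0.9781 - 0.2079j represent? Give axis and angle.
axis = (0, -1, 0), θ = 24°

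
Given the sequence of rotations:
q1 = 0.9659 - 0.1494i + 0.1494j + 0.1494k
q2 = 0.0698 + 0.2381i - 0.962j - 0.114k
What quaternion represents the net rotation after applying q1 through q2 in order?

q2 · q1 = 0.2637 + 0.0929i - 0.9373j - 0.2078k
0.2637 + 0.0929i - 0.9373j - 0.2078k


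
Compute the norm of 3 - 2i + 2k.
√17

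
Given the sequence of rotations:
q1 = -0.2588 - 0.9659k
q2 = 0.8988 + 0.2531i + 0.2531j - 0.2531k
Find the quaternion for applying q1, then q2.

q2 · q1 = -0.4771 - 0.31i + 0.179j - 0.8026k
-0.4771 - 0.31i + 0.179j - 0.8026k


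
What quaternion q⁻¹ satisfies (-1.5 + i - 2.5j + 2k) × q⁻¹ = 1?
-0.1111 - 0.0741i + 0.1852j - 0.1481k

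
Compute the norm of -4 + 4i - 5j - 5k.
√82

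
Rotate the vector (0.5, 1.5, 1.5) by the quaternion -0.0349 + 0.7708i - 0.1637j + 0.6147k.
(1.22, -1.785, -0.277)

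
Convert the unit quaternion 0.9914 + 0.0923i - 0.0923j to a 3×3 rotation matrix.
[[0.983, -0.017, -0.183], [-0.017, 0.983, -0.183], [0.183, 0.183, 0.9659]]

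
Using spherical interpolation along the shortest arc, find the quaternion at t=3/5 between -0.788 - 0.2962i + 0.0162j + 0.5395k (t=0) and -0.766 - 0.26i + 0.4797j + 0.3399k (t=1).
-0.7999 - 0.2834i + 0.3028j + 0.4337k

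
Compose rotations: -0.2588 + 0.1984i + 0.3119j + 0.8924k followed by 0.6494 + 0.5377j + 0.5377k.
-0.8156 + 0.441i + 0.1701j + 0.3337k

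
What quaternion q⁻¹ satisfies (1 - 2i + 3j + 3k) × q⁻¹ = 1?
0.0435 + 0.087i - 0.1304j - 0.1304k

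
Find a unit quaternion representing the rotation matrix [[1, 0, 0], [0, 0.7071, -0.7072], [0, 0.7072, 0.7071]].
0.9239 + 0.3827i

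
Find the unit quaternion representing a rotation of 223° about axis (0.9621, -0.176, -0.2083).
-0.3665 + 0.8952i - 0.1638j - 0.1938k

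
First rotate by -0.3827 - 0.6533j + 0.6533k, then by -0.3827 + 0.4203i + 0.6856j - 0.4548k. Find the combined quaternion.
0.8915 - 0.0101i - 0.2869j - 0.3505k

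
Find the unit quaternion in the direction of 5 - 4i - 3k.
0.7071 - 0.5657i - 0.4243k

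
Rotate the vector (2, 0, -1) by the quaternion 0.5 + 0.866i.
(2, 0.866, 0.5)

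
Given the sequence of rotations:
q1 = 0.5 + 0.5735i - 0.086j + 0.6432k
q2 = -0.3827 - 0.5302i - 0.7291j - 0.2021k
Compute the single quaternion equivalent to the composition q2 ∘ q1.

q2 · q1 = 0.18 - 0.9709i - 0.1065j + 0.1165k
0.18 - 0.9709i - 0.1065j + 0.1165k


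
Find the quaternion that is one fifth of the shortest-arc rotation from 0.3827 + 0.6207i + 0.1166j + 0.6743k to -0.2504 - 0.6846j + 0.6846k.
0.2751 + 0.5535i - 0.077j + 0.7823k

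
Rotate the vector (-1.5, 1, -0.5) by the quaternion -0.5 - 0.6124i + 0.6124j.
(-0.819, 1.681, -0.056)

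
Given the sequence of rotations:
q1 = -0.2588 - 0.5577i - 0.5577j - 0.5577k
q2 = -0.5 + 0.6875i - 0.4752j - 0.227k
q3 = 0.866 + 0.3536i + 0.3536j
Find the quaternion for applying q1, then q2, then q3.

q2 · q1 = 0.1212 + 0.2393i + 0.9118j - 0.3108k
q3 · q2 · q1 = -0.3021 + 0.1402i + 0.9424j - 0.0314k
-0.3021 + 0.1402i + 0.9424j - 0.0314k


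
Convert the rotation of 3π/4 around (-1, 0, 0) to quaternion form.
0.3827 - 0.9239i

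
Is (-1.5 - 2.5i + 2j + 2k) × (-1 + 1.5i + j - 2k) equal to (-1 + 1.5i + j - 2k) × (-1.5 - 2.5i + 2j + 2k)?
No: pq = 7.25 - 5.75i - 5.5j - 4.5k ≠ 7.25 + 6.25i - 1.5j + 6.5k = qp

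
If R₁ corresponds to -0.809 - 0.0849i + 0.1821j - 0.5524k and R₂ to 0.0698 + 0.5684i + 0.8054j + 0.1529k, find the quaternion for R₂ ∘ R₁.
-0.0704 - 0.9385i - 0.3379j + 0.0096k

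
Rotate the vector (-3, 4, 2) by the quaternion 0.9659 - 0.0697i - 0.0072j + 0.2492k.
(-4.646, 2.279, 1.49)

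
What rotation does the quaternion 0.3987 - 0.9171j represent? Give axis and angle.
axis = (0, -1, 0), θ = 133°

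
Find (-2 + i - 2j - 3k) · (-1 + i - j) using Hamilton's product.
-1 - 6i + j + 4k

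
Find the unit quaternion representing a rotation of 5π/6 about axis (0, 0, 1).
0.2588 + 0.9659k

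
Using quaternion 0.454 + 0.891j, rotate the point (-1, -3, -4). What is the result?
(-2.648, -3, 3.16)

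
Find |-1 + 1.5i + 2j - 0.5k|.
2.739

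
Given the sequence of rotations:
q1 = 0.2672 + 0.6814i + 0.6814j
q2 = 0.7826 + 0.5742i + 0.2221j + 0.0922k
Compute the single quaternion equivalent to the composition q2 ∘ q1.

q2 · q1 = -0.3335 + 0.6239i + 0.6554j + 0.2646k
-0.3335 + 0.6239i + 0.6554j + 0.2646k


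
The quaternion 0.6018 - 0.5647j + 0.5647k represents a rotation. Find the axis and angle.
axis = (0, -√2/2, √2/2), θ = 106°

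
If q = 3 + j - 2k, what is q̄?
3 - j + 2k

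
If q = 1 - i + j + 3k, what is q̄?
1 + i - j - 3k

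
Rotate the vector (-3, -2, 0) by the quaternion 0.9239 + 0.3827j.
(-2.121, -2, 2.121)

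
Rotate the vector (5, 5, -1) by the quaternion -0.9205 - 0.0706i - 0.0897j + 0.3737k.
(6.914, 0.374, -1.749)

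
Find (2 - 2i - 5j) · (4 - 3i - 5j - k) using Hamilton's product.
-23 - 9i - 32j - 7k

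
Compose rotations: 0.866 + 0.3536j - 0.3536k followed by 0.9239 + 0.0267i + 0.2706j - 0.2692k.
0.6092 + 0.0226i + 0.5705j - 0.5504k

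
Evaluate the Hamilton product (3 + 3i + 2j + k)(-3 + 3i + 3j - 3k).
-21 - 9i + 15j - 9k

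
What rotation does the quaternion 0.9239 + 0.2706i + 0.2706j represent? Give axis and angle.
axis = (√2/2, √2/2, 0), θ = π/4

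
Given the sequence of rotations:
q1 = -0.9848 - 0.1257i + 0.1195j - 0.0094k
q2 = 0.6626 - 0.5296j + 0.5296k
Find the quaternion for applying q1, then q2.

q2 · q1 = -0.5843 - 0.1416i + 0.5342j - 0.5943k
-0.5843 - 0.1416i + 0.5342j - 0.5943k


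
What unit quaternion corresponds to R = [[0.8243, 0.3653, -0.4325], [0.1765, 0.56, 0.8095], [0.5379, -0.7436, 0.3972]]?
0.8339 - 0.4656i - 0.2909j - 0.0566k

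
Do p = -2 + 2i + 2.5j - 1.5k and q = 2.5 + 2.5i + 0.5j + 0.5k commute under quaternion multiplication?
No: pq = -10.5 + 2i + 0.5j - 10k ≠ -10.5 - 2i + 10j + 0.5k = qp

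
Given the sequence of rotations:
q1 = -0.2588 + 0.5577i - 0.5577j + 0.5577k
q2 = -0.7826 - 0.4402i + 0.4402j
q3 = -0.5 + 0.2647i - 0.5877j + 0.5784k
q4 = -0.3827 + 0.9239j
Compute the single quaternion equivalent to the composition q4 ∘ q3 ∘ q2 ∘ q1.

q2 · q1 = 0.6935 - 0.077i + 0.568j - 0.4365k
q3 · q2 · q1 = 0.2599 + 0.1501i - 0.6206j + 0.7245k
q4 · q3 · q2 · q1 = 0.4739 + 0.6119i + 0.4776j - 0.4159k
0.4739 + 0.6119i + 0.4776j - 0.4159k


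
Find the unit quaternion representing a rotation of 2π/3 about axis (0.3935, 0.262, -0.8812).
0.5 + 0.3408i + 0.2269j - 0.7631k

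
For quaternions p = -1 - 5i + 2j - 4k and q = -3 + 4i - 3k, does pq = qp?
No: pq = 11 + 5i - 37j + 7k ≠ 11 + 17i + 25j + 23k = qp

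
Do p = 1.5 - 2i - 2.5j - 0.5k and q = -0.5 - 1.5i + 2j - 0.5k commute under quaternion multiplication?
No: pq = 1 + i + 4j - 8.25k ≠ 1 - 3.5i + 4.5j + 7.25k = qp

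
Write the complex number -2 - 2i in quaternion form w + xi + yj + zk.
-2 - 2i + 0j + 0k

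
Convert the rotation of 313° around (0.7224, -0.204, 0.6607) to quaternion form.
-0.9171 + 0.2881i - 0.0813j + 0.2635k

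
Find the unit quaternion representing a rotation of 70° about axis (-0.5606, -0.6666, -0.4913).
0.8192 - 0.3215i - 0.3823j - 0.2818k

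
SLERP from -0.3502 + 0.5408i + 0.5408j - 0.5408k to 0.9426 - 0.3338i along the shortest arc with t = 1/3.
-0.63 + 0.5316i + 0.4003j - 0.4003k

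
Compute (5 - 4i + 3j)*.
5 + 4i - 3j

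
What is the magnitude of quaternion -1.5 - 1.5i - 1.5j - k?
2.784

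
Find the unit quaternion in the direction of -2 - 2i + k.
-0.6667 - 0.6667i + 0.3333k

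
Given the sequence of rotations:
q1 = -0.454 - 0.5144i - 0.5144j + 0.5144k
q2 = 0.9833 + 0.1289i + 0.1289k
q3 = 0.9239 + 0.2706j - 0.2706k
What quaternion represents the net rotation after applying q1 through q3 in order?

q2 · q1 = -0.4464 - 0.498i - 0.6384j + 0.381k
q3 · q2 · q1 = -0.1366 - 0.5298i - 0.5759j + 0.6076k
-0.1366 - 0.5298i - 0.5759j + 0.6076k


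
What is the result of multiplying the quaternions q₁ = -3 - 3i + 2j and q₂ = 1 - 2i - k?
-9 + i - j + 7k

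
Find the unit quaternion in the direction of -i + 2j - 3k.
-0.2673i + 0.5345j - 0.8018k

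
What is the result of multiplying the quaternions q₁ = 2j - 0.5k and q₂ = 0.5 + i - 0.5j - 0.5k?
0.75 - 1.25i + 0.5j - 2.25k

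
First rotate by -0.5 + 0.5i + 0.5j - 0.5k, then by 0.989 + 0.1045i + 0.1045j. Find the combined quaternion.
-0.599 + 0.39i + 0.4945j - 0.4945k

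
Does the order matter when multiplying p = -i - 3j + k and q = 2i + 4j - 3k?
Yes: pq = 17 + 5i - j + 2k ≠ 17 - 5i + j - 2k = qp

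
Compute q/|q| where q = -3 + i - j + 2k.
-0.7746 + 0.2582i - 0.2582j + 0.5164k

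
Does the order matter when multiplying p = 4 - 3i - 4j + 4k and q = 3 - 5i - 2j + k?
Yes: pq = -15 - 25i - 37j + 2k ≠ -15 - 33i - 3j + 30k = qp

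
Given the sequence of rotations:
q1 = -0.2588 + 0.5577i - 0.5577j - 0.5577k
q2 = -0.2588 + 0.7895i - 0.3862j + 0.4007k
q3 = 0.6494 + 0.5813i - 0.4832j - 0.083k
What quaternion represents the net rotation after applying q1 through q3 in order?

q2 · q1 = -0.3652 + 0.0902i + 0.9081j - 0.1843k
q3 · q2 · q1 = 0.1339 + 0.0107i + 0.8658j + 0.4821k
0.1339 + 0.0107i + 0.8658j + 0.4821k


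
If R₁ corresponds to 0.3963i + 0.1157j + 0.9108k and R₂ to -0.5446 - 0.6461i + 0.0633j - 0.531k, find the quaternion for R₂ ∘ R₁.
0.7324 - 0.0967i + 0.315j - 0.5959k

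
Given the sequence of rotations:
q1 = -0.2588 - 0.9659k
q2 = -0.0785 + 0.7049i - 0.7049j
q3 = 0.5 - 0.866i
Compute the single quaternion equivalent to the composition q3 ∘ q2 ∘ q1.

q2 · q1 = 0.0203 + 0.4984i + 0.8633j + 0.0758k
q3 · q2 · q1 = 0.4418 + 0.2316i + 0.4973j - 0.7097k
0.4418 + 0.2316i + 0.4973j - 0.7097k


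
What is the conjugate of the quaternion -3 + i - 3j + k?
-3 - i + 3j - k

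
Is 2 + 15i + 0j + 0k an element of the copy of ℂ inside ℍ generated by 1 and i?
Yes. The quaternion 2 + 15i has j- and k-coefficients y = z = 0, so it lies in the complex subalgebra spanned by 1 and i.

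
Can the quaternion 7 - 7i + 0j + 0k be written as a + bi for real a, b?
Yes. The quaternion 7 - 7i has j- and k-coefficients y = z = 0, so it lies in the complex subalgebra spanned by 1 and i.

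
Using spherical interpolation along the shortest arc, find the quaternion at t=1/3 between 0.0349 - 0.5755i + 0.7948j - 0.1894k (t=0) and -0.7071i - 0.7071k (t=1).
0.0256 - 0.6977i + 0.584j - 0.4141k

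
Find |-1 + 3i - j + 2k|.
√15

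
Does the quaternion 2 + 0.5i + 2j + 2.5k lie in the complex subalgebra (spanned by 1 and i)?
No. The quaternion 2 + 0.5i + 2j + 2.5k has j-coefficient y = 2 and k-coefficient z = 2.5, not both zero, so it does not lie in the complex subalgebra spanned by 1 and i.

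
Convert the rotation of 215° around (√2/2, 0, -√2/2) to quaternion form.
-0.3007 + 0.6744i - 0.6744k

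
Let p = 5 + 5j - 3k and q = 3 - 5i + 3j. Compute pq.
-16i + 45j + 16k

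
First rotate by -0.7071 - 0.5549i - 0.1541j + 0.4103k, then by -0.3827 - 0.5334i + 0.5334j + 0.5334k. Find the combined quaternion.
-0.162 + 0.8906i - 0.3953j - 0.156k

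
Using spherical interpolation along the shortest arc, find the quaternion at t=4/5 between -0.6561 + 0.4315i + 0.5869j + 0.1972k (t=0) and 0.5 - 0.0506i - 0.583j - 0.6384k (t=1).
-0.5488 + 0.1331i + 0.602j + 0.5645k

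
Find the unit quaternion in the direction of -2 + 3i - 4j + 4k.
-0.2981 + 0.4472i - 0.5963j + 0.5963k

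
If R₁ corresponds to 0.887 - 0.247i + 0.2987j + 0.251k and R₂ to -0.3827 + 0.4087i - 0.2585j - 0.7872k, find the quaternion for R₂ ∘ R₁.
0.0363 + 0.6273i - 0.2517j - 0.7361k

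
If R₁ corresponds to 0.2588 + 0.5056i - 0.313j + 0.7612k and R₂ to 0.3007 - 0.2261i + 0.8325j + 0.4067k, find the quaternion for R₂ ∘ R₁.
0.1431 + 0.8545i + 0.4991j - 0.016k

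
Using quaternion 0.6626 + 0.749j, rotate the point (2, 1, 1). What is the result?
(0.749, 1, -2.107)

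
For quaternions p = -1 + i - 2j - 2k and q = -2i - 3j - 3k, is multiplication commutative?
No: pq = -10 + 2i + 10j - 4k ≠ -10 + 2i - 4j + 10k = qp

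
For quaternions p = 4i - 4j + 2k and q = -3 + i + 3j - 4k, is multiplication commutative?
No: pq = 16 - 2i + 30j + 10k ≠ 16 - 22i - 6j - 22k = qp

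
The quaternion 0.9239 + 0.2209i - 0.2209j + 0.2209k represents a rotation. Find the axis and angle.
axis = (√3/3, -√3/3, √3/3), θ = π/4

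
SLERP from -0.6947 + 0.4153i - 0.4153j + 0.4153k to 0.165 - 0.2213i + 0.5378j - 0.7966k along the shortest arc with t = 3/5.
-0.4029 + 0.3186i - 0.5191j + 0.6831k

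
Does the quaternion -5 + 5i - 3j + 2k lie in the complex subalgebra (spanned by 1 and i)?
No. The quaternion -5 + 5i - 3j + 2k has j-coefficient y = -3 and k-coefficient z = 2, not both zero, so it does not lie in the complex subalgebra spanned by 1 and i.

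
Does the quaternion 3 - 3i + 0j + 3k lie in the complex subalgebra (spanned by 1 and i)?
No. The quaternion 3 - 3i + 3k has j-coefficient y = 0 and k-coefficient z = 3, not both zero, so it does not lie in the complex subalgebra spanned by 1 and i.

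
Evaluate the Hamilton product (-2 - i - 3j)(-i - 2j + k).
-7 - i + 5j - 3k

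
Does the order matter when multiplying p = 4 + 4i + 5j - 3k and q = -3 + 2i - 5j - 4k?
Yes: pq = -7 - 39i - 25j - 37k ≠ -7 + 31i - 45j + 23k = qp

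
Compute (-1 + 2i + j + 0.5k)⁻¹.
-0.16 - 0.32i - 0.16j - 0.08k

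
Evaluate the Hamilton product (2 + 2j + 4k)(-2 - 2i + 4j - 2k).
-4 - 24i - 4j - 8k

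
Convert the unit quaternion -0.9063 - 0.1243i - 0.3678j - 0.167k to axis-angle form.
axis = (-0.2941, -0.8703, -0.3951), θ = 310°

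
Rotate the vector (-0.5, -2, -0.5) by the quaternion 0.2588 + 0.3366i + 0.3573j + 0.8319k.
(0.327, 0.676, -1.984)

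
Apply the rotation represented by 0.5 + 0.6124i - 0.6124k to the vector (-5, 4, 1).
(0.45, 0.449, 6.45)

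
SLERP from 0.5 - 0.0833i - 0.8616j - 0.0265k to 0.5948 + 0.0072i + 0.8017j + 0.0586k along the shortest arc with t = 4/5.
-0.394 - 0.0272i - 0.9169j - 0.0579k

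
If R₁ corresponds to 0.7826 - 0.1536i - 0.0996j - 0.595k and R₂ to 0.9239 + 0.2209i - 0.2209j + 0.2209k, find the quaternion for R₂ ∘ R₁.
0.8664 + 0.1844i - 0.1674j - 0.4328k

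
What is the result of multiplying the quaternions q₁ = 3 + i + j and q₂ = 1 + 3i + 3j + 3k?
-3 + 13i + 7j + 9k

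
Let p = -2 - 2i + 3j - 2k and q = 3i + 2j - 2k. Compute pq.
-4 - 8i - 14j - 9k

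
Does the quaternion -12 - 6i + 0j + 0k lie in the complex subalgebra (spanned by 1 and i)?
Yes. The quaternion -12 - 6i has j- and k-coefficients y = z = 0, so it lies in the complex subalgebra spanned by 1 and i.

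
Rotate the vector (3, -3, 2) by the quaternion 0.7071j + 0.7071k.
(-3, 2, -3)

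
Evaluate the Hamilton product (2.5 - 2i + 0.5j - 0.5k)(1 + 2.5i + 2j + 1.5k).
7.25 + 6i + 7.25j - 2k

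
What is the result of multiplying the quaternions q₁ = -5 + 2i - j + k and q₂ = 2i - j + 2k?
-7 - 11i + 3j - 10k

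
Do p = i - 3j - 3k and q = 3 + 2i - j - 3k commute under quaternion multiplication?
No: pq = -14 + 9i - 12j - 4k ≠ -14 - 3i - 6j - 14k = qp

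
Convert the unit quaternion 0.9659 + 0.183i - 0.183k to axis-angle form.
axis = (√2/2, 0, -√2/2), θ = π/6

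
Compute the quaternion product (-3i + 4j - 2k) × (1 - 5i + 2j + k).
-21 + 5i + 17j + 12k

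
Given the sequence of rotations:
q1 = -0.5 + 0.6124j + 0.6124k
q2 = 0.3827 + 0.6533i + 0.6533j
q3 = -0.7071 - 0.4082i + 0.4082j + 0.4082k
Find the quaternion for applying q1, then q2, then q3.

q2 · q1 = -0.5914 + 0.0734i - 0.4924j + 0.6344k
q3 · q2 · q1 = 0.3902 + 0.6495i + 0.3957j - 0.519k
0.3902 + 0.6495i + 0.3957j - 0.519k


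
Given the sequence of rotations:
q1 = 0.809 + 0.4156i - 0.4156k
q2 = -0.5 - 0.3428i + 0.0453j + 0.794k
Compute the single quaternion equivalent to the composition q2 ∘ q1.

q2 · q1 = 0.068 - 0.504i + 0.2242j + 0.8313k
0.068 - 0.504i + 0.2242j + 0.8313k


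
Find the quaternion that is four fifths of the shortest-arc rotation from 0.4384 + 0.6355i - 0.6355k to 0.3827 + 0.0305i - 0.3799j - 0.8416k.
0.4139 + 0.1651i - 0.3151j - 0.8379k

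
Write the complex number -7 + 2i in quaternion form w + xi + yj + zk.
-7 + 2i + 0j + 0k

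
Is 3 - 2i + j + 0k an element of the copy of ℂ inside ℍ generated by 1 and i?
No. The quaternion 3 - 2i + j has j-coefficient y = 1 and k-coefficient z = 0, not both zero, so it does not lie in the complex subalgebra spanned by 1 and i.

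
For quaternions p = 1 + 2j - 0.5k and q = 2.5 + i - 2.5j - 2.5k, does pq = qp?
No: pq = 6.25 - 5.25i + 2j - 5.75k ≠ 6.25 + 7.25i + 3j - 1.75k = qp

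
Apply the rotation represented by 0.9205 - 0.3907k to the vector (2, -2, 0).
(-0.049, -2.828, 0)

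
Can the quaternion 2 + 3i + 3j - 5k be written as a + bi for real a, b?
No. The quaternion 2 + 3i + 3j - 5k has j-coefficient y = 3 and k-coefficient z = -5, not both zero, so it does not lie in the complex subalgebra spanned by 1 and i.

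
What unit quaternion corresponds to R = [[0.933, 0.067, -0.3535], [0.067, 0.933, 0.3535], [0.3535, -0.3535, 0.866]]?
0.9659 - 0.183i - 0.183j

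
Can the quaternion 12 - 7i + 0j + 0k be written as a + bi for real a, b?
Yes. The quaternion 12 - 7i has j- and k-coefficients y = z = 0, so it lies in the complex subalgebra spanned by 1 and i.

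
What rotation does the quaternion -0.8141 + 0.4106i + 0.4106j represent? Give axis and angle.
axis = (√2/2, √2/2, 0), θ = 289°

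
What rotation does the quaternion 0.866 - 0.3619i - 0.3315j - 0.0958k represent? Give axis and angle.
axis = (-0.7237, -0.6629, -0.1916), θ = π/3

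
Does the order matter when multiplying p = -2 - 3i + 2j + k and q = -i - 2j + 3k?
Yes: pq = -2 + 10i + 12j + 2k ≠ -2 - 6i - 4j - 14k = qp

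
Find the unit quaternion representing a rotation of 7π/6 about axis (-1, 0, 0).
-0.2588 - 0.9659i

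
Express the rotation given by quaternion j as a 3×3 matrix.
[[-1, 0, 0], [0, 1, 0], [0, 0, -1]]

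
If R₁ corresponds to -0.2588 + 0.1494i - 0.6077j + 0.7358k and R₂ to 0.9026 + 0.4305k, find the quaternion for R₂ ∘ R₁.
-0.5504 + 0.3965i - 0.4842j + 0.5527k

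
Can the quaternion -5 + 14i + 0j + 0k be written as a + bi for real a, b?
Yes. The quaternion -5 + 14i has j- and k-coefficients y = z = 0, so it lies in the complex subalgebra spanned by 1 and i.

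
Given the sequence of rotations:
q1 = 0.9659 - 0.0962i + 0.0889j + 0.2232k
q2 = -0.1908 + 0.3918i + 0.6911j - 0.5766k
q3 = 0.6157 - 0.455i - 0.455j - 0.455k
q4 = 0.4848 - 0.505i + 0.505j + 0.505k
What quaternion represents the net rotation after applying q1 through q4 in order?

q2 · q1 = -0.0793 + 0.6023i + 0.6186j - 0.4982k
q3 · q2 · q1 = 0.28 + 0.9151i - 0.0838j - 0.2781k
q4 · q3 · q2 · q1 = 0.7806 + 0.2041i + 0.4225j - 0.4132k
0.7806 + 0.2041i + 0.4225j - 0.4132k


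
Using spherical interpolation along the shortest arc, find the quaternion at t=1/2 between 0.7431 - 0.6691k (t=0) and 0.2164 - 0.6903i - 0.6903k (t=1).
0.5326 - 0.3832i - 0.7546k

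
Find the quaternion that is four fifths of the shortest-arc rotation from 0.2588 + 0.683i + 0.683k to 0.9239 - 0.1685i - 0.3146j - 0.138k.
0.9506 + 0.0482i - 0.2969j + 0.077k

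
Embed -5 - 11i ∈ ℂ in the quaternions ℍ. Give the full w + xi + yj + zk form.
-5 - 11i + 0j + 0k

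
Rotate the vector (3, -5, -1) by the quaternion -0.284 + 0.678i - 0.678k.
(3.087, 4.964, -0.913)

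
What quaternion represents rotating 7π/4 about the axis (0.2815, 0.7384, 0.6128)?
-0.9239 + 0.1077i + 0.2826j + 0.2345k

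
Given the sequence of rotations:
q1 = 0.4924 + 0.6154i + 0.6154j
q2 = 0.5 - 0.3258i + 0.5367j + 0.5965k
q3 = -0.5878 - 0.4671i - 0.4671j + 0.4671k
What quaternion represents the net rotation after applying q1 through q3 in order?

q2 · q1 = 0.1164 - 0.2198i + 0.9391j - 0.2371k
q3 · q2 · q1 = 0.3783 - 0.2531i - 0.8198j - 0.3476k
0.3783 - 0.2531i - 0.8198j - 0.3476k


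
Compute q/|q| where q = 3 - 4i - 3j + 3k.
0.4575 - 0.61i - 0.4575j + 0.4575k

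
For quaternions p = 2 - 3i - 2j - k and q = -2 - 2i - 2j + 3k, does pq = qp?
No: pq = -11 - 6i + 11j + 10k ≠ -11 + 10i - 11j + 6k = qp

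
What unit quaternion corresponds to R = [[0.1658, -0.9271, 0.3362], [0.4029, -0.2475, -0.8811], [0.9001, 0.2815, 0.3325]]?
0.5592 + 0.5198i - 0.2521j + 0.5946k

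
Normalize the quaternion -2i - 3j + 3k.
-0.4264i - 0.6396j + 0.6396k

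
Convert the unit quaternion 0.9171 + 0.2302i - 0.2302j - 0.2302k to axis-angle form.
axis = (√3/3, -√3/3, -√3/3), θ = 47°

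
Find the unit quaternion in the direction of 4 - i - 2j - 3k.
0.7303 - 0.1826i - 0.3651j - 0.5477k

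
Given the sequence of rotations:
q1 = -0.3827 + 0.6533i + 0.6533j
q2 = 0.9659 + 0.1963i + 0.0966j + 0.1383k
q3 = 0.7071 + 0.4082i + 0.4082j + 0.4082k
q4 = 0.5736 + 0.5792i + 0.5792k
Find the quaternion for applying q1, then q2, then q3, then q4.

q2 · q1 = -0.561 + 0.4655i + 0.6844j + 0.0122k
q3 · q2 · q1 = -0.8711 - 0.1742i + 0.44j - 0.131k
q4 · q3 · q2 · q1 = -0.3229 - 0.8593i + 0.2274j - 0.3248k
-0.3229 - 0.8593i + 0.2274j - 0.3248k


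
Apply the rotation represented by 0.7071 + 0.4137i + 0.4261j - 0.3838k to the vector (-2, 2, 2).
(1.676, -0.718, 2.945)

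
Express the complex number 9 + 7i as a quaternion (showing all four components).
9 + 7i + 0j + 0k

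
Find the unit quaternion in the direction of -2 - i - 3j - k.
-0.5164 - 0.2582i - 0.7746j - 0.2582k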